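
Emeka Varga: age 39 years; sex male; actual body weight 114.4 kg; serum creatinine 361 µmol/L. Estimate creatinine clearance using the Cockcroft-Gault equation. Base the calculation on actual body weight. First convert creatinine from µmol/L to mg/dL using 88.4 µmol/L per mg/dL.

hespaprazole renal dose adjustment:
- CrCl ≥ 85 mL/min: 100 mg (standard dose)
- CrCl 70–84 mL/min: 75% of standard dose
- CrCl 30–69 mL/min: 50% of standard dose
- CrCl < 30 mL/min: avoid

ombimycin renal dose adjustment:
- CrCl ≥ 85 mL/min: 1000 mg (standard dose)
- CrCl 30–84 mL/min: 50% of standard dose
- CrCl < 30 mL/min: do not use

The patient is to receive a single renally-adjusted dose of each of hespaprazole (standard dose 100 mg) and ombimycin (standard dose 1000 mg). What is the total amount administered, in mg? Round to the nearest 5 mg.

550 mg

SCr = 361 / 88.4 = 4.084 mg/dL
CrCl = (140 − 39) × 114.4 / (72 × 4.084) = 11554.4 / 294.05 ≈ 39.3 mL/min
CrCl ≈ 39 mL/min.
hespaprazole: 30–69 mL/min → 50% of 100 mg = 50 mg.
ombimycin: 30–84 mL/min → 50% of 1000 mg = 500 mg.
Total = 50 + 500 = 550 mg.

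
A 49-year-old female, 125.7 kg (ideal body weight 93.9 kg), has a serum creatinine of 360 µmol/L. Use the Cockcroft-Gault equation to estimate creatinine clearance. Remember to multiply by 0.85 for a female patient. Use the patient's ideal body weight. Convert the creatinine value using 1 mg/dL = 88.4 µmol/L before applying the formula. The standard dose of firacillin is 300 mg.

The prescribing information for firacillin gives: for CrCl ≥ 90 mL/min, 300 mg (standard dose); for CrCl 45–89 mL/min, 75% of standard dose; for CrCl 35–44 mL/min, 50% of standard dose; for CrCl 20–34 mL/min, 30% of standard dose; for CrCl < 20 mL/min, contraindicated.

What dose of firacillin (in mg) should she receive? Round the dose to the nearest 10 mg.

90 mg

SCr = 360 / 88.4 = 4.072 mg/dL
CrCl = (140 − 49) × 93.9 / (72 × 4.072) × 0.85 = 8544.9 / 293.18 × 0.85 ≈ 24.8 mL/min
CrCl ≈ 25 mL/min → bracket 20–34 mL/min.
30% of 300 mg = 90 mg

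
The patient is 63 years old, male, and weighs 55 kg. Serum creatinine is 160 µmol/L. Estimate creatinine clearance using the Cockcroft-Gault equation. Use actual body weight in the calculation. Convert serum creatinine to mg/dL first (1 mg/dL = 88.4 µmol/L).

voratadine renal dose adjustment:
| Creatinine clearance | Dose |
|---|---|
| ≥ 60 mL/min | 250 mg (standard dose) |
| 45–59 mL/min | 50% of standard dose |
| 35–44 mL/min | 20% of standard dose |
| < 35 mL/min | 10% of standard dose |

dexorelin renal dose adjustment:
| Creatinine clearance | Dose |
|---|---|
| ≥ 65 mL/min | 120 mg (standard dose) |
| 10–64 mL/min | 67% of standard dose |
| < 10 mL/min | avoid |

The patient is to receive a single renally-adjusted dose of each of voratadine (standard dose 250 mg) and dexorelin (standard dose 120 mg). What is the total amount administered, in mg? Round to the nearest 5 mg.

SCr = 160 / 88.4 = 1.81 mg/dL
CrCl = (140 − 63) × 55 / (72 × 1.81) = 4235.0 / 130.32 ≈ 32.5 mL/min
CrCl ≈ 32 mL/min.
voratadine: < 35 mL/min → 10% of 250 mg = 25 mg.
dexorelin: 10–64 mL/min → 67% of 120 mg = 80.4 mg.
Total = 25 + 80.4 = 105.4 mg.

105 mg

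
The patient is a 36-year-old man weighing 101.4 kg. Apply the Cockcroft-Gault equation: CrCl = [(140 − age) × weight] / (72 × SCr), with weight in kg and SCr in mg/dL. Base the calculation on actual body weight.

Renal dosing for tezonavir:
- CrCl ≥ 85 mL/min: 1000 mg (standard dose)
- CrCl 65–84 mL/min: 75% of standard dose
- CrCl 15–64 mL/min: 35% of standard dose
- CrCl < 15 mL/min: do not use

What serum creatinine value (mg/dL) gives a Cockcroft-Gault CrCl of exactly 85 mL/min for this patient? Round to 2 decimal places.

Standard dose requires CrCl ≥ 85 mL/min.
Set (140 − 36) × 101.4 / (72 × SCr) = 85
SCr = (140 − 36) × 101.4 / (72 × 85) = 1.723 mg/dL

1.72 mg/dL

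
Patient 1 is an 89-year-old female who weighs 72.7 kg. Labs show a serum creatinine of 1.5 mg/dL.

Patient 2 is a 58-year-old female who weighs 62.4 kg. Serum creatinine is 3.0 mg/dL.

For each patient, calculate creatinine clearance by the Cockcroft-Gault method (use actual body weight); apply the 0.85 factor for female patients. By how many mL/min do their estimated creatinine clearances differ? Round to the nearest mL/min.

9 mL/min

Patient 1: CrCl = (140 − 89) × 72.7 / (72 × 1.5) × 0.85 = 3707.7 / 108.00 × 0.85 ≈ 29.2 mL/min
Patient 2: CrCl = (140 − 58) × 62.4 / (72 × 3) × 0.85 = 5116.8 / 216.00 × 0.85 ≈ 20.1 mL/min
|29.2 − 20.1| = 9.1 mL/min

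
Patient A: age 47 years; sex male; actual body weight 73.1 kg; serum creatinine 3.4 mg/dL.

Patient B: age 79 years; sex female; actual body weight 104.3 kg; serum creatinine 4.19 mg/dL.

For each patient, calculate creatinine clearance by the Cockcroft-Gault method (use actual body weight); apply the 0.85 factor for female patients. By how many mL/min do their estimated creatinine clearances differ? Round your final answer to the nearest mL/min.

Patient A: CrCl = (140 − 47) × 73.1 / (72 × 3.4) = 6798.3 / 244.80 ≈ 27.8 mL/min
Patient B: CrCl = (140 − 79) × 104.3 / (72 × 4.19) × 0.85 = 6362.3 / 301.68 × 0.85 ≈ 17.9 mL/min
|27.8 − 17.9| = 9.9 mL/min

10 mL/min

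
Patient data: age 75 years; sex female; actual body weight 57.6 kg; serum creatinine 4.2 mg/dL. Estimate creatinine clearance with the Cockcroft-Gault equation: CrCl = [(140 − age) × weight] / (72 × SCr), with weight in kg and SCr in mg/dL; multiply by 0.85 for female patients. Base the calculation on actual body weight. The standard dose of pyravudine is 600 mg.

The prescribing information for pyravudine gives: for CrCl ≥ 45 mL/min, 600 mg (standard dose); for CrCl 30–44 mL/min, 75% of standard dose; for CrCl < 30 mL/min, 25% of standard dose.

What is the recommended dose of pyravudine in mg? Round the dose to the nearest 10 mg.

150 mg

CrCl = (140 − 75) × 57.6 / (72 × 4.2) × 0.85 = 3744.0 / 302.40 × 0.85 ≈ 10.5 mL/min
CrCl ≈ 11 mL/min → bracket < 30 mL/min.
25% of 600 mg = 150 mg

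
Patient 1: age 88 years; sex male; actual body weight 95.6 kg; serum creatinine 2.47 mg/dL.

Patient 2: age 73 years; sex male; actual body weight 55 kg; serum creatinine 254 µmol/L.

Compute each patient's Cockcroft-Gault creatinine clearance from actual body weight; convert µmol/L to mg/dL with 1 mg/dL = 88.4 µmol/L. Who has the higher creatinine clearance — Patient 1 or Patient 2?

Patient 1

Patient 1: CrCl = (140 − 88) × 95.6 / (72 × 2.47) = 4971.2 / 177.84 ≈ 28.0 mL/min
Patient 2: SCr = 254 / 88.4 = 2.873 mg/dL
Patient 2: CrCl = (140 − 73) × 55 / (72 × 2.873) = 3685.0 / 206.86 ≈ 17.8 mL/min
28.0 vs 17.8 mL/min → Patient 1 is higher.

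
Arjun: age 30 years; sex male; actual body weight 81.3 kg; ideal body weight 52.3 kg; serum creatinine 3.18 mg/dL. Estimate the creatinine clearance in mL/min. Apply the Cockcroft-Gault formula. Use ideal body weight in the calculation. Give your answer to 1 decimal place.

25.1 mL/min

CrCl = (140 − 30) × 52.3 / (72 × 3.18) = 5753.0 / 228.96 ≈ 25.1 mL/min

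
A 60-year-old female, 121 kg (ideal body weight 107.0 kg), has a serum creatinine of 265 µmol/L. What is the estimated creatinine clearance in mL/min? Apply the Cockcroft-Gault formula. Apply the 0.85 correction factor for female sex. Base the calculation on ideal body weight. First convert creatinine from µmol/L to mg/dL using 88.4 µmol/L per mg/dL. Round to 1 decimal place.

SCr = 265 / 88.4 = 2.998 mg/dL
CrCl = (140 − 60) × 107 / (72 × 2.998) × 0.85 = 8560.0 / 215.86 × 0.85 ≈ 33.7 mL/min

33.7 mL/min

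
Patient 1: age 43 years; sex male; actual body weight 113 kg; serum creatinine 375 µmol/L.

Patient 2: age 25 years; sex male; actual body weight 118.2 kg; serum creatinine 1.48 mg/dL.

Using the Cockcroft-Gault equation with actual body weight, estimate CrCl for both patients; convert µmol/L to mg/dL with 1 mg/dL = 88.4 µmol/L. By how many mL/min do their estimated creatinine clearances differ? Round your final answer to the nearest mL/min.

92 mL/min

Patient 1: SCr = 375 / 88.4 = 4.242 mg/dL
Patient 1: CrCl = (140 − 43) × 113 / (72 × 4.242) = 10961.0 / 305.42 ≈ 35.9 mL/min
Patient 2: CrCl = (140 − 25) × 118.2 / (72 × 1.48) = 13593.0 / 106.56 ≈ 127.6 mL/min
|35.9 − 127.6| = 91.7 mL/min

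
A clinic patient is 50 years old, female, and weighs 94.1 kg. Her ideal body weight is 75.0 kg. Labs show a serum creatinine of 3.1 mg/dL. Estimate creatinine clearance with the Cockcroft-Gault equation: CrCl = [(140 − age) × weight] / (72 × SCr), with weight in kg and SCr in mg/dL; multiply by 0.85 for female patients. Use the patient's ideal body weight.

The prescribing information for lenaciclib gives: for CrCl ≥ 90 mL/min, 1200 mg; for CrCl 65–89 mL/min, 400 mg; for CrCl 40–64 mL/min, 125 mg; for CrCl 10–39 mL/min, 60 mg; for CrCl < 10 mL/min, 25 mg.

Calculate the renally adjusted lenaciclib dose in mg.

60 mg

CrCl = (140 − 50) × 75 / (72 × 3.1) × 0.85 = 6750.0 / 223.20 × 0.85 ≈ 25.7 mL/min
CrCl ≈ 26 mL/min → bracket 10–39 mL/min.
Dose for this bracket: 60 mg.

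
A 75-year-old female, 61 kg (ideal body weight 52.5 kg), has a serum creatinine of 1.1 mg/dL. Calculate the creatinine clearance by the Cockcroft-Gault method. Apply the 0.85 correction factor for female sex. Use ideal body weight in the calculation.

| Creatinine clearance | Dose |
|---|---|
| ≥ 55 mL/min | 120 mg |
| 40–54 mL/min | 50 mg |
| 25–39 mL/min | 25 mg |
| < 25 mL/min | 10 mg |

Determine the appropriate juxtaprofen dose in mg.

CrCl = (140 − 75) × 52.5 / (72 × 1.1) × 0.85 = 3412.5 / 79.20 × 0.85 ≈ 36.6 mL/min
CrCl ≈ 37 mL/min → bracket 25–39 mL/min.
Dose for this bracket: 25 mg.

25 mg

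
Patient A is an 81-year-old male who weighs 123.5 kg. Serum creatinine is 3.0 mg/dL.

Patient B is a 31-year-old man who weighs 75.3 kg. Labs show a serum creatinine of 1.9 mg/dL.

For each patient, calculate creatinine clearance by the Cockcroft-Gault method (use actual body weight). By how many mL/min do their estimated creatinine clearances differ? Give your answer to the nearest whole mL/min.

Patient A: CrCl = (140 − 81) × 123.5 / (72 × 3) = 7286.5 / 216.00 ≈ 33.7 mL/min
Patient B: CrCl = (140 − 31) × 75.3 / (72 × 1.9) = 8207.7 / 136.80 ≈ 60.0 mL/min
|33.7 − 60.0| = 26.3 mL/min

26 mL/min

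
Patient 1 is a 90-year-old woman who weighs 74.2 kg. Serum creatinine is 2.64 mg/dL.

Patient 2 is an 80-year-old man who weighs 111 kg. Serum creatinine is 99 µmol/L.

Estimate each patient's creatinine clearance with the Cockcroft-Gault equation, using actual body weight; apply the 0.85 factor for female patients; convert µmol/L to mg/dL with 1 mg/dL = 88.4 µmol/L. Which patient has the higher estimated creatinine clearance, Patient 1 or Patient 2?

Patient 2

Patient 1: CrCl = (140 − 90) × 74.2 / (72 × 2.64) × 0.85 = 3710.0 / 190.08 × 0.85 ≈ 16.6 mL/min
Patient 2: SCr = 99 / 88.4 = 1.12 mg/dL
Patient 2: CrCl = (140 − 80) × 111 / (72 × 1.12) = 6660.0 / 80.64 ≈ 82.6 mL/min
16.6 vs 82.6 mL/min → Patient 2 is higher.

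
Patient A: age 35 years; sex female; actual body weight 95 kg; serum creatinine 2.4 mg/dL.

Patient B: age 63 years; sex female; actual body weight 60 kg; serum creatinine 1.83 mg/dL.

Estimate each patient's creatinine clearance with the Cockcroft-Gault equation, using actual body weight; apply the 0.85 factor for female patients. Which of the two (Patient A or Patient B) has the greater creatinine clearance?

Patient A: CrCl = (140 − 35) × 95 / (72 × 2.4) × 0.85 = 9975.0 / 172.80 × 0.85 ≈ 49.1 mL/min
Patient B: CrCl = (140 − 63) × 60 / (72 × 1.83) × 0.85 = 4620.0 / 131.76 × 0.85 ≈ 29.8 mL/min
49.1 vs 29.8 mL/min → Patient A is higher.

Patient A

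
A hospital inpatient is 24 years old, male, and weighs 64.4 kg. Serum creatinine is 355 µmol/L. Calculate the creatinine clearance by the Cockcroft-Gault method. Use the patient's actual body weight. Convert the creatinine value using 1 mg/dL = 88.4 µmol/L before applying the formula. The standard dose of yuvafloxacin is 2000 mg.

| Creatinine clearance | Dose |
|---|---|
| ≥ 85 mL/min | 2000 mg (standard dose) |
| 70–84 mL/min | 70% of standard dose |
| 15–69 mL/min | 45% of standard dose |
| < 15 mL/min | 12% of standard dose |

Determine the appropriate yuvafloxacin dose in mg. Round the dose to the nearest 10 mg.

SCr = 355 / 88.4 = 4.016 mg/dL
CrCl = (140 − 24) × 64.4 / (72 × 4.016) = 7470.4 / 289.15 ≈ 25.8 mL/min
CrCl ≈ 26 mL/min → bracket 15–69 mL/min.
45% of 2000 mg = 900 mg

900 mg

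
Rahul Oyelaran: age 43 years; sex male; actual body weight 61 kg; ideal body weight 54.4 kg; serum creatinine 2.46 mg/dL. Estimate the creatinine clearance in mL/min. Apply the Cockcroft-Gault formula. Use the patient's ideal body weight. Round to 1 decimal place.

CrCl = (140 − 43) × 54.4 / (72 × 2.46) = 5276.8 / 177.12 ≈ 29.8 mL/min

29.8 mL/min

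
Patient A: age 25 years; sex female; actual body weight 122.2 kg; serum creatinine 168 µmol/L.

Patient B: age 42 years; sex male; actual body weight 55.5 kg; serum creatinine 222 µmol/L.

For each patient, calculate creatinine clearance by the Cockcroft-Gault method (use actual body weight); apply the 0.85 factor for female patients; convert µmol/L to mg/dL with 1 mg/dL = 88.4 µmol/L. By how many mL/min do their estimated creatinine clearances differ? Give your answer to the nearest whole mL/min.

57 mL/min

Patient A: SCr = 168 / 88.4 = 1.9 mg/dL
Patient A: CrCl = (140 − 25) × 122.2 / (72 × 1.9) × 0.85 = 14053.0 / 136.80 × 0.85 ≈ 87.3 mL/min
Patient B: SCr = 222 / 88.4 = 2.511 mg/dL
Patient B: CrCl = (140 − 42) × 55.5 / (72 × 2.511) = 5439.0 / 180.79 ≈ 30.1 mL/min
|87.3 − 30.1| = 57.2 mL/min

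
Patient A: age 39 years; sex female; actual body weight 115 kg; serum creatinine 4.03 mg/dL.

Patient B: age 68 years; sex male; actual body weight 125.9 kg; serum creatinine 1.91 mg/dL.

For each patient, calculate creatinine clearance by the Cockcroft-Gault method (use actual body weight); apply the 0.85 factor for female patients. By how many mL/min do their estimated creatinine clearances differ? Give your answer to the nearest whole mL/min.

32 mL/min

Patient A: CrCl = (140 − 39) × 115 / (72 × 4.03) × 0.85 = 11615.0 / 290.16 × 0.85 ≈ 34.0 mL/min
Patient B: CrCl = (140 − 68) × 125.9 / (72 × 1.91) = 9064.8 / 137.52 ≈ 65.9 mL/min
|34.0 − 65.9| = 31.9 mL/min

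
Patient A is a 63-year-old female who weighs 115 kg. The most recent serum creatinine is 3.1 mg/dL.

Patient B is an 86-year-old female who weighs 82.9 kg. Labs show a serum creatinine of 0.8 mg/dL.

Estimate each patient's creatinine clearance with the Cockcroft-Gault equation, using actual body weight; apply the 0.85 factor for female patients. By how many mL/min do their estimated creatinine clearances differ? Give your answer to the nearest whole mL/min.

Patient A: CrCl = (140 − 63) × 115 / (72 × 3.1) × 0.85 = 8855.0 / 223.20 × 0.85 ≈ 33.7 mL/min
Patient B: CrCl = (140 − 86) × 82.9 / (72 × 0.8) × 0.85 = 4476.6 / 57.60 × 0.85 ≈ 66.1 mL/min
|33.7 − 66.1| = 32.4 mL/min

32 mL/min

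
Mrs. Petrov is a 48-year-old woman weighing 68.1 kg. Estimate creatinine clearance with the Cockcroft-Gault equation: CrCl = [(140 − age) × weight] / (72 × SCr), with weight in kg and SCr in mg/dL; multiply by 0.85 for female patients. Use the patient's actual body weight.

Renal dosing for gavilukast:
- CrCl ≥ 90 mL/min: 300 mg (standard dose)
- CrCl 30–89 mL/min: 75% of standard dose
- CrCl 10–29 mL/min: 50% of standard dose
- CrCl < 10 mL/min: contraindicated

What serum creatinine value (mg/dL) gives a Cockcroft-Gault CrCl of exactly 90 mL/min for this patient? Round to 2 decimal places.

Standard dose requires CrCl ≥ 90 mL/min.
Set (140 − 48) × 68.1 × 0.85 / (72 × SCr) = 90
SCr = (140 − 48) × 68.1 × 0.85 / (72 × 90) = 0.822 mg/dL

0.82 mg/dL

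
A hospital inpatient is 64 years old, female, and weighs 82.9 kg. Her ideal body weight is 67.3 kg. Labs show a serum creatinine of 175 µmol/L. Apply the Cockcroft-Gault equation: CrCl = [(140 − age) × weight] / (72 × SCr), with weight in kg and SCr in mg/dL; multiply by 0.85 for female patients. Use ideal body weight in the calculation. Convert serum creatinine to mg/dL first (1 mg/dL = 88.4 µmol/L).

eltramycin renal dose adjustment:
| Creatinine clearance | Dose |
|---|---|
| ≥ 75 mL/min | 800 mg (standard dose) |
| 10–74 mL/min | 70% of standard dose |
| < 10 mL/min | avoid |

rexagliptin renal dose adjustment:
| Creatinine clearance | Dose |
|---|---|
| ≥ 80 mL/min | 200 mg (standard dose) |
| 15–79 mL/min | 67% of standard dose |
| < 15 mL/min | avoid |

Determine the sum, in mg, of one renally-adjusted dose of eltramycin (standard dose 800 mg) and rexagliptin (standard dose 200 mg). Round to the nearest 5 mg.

695 mg

SCr = 175 / 88.4 = 1.98 mg/dL
CrCl = (140 − 64) × 67.3 / (72 × 1.98) × 0.85 = 5114.8 / 142.56 × 0.85 ≈ 30.5 mL/min
CrCl ≈ 31 mL/min.
eltramycin: 10–74 mL/min → 70% of 800 mg = 560 mg.
rexagliptin: 15–79 mL/min → 67% of 200 mg = 134 mg.
Total = 560 + 134 = 694 mg.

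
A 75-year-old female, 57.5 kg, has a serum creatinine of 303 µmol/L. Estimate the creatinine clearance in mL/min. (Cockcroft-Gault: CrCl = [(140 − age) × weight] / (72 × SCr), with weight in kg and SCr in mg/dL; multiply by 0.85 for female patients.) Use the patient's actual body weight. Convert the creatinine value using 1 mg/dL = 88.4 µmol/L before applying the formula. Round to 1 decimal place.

12.9 mL/min

SCr = 303 / 88.4 = 3.428 mg/dL
CrCl = (140 − 75) × 57.5 / (72 × 3.428) × 0.85 = 3737.5 / 246.82 × 0.85 ≈ 12.9 mL/min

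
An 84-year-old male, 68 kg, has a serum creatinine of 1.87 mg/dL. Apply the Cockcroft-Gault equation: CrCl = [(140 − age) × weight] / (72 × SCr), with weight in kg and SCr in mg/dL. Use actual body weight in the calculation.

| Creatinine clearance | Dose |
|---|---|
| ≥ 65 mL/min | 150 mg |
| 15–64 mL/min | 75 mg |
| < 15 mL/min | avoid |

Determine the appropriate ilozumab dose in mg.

75 mg

CrCl = (140 − 84) × 68 / (72 × 1.87) = 3808.0 / 134.64 ≈ 28.3 mL/min
CrCl ≈ 28 mL/min → bracket 15–64 mL/min.
Dose for this bracket: 75 mg.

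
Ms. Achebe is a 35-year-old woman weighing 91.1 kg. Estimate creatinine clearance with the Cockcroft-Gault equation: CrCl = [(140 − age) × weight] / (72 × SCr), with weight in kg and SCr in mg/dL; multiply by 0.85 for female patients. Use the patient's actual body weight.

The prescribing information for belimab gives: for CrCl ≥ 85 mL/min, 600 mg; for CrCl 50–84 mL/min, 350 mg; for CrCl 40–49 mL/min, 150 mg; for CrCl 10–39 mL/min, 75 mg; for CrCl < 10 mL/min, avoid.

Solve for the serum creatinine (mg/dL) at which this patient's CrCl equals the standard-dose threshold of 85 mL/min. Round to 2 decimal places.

1.33 mg/dL

Standard dose requires CrCl ≥ 85 mL/min.
Set (140 − 35) × 91.1 × 0.85 / (72 × SCr) = 85
SCr = (140 − 35) × 91.1 × 0.85 / (72 × 85) = 1.329 mg/dL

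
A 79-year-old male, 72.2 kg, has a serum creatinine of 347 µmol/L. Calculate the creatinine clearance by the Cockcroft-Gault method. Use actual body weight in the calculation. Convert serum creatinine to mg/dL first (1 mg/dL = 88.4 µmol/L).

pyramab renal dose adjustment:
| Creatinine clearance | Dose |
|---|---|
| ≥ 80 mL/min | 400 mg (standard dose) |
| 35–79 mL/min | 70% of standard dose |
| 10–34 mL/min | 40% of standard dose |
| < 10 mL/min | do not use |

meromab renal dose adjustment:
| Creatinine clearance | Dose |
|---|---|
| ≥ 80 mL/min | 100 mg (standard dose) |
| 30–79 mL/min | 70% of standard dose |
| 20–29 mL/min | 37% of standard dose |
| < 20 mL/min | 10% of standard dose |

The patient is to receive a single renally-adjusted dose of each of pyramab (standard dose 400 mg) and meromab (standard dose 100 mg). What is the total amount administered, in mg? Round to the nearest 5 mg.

SCr = 347 / 88.4 = 3.925 mg/dL
CrCl = (140 − 79) × 72.2 / (72 × 3.925) = 4404.2 / 282.60 ≈ 15.6 mL/min
CrCl ≈ 16 mL/min.
pyramab: 10–34 mL/min → 40% of 400 mg = 160 mg.
meromab: < 20 mL/min → 10% of 100 mg = 10 mg.
Total = 160 + 10 = 170 mg.

170 mg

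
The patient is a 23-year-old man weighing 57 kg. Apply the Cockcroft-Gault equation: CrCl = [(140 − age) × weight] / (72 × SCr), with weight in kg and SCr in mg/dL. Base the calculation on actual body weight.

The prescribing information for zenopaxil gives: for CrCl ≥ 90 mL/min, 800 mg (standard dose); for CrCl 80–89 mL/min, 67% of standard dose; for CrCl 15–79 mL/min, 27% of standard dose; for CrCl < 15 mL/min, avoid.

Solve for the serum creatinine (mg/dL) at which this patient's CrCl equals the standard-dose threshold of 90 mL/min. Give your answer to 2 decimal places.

Standard dose requires CrCl ≥ 90 mL/min.
Set (140 − 23) × 57 / (72 × SCr) = 90
SCr = (140 − 23) × 57 / (72 × 90) = 1.029 mg/dL

1.03 mg/dL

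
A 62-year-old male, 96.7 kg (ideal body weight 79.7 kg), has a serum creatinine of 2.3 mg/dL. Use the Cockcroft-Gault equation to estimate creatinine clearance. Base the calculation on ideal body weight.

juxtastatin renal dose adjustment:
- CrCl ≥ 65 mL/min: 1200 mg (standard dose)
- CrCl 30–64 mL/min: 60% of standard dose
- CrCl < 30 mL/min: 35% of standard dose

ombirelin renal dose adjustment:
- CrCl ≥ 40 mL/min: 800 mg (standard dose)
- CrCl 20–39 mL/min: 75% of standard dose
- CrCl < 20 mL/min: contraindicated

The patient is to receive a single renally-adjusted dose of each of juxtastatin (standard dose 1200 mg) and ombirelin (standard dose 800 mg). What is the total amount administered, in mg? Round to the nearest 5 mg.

CrCl = (140 − 62) × 79.7 / (72 × 2.3) = 6216.6 / 165.60 ≈ 37.5 mL/min
CrCl ≈ 38 mL/min.
juxtastatin: 30–64 mL/min → 60% of 1200 mg = 720 mg.
ombirelin: 20–39 mL/min → 75% of 800 mg = 600 mg.
Total = 720 + 600 = 1320 mg.

1320 mg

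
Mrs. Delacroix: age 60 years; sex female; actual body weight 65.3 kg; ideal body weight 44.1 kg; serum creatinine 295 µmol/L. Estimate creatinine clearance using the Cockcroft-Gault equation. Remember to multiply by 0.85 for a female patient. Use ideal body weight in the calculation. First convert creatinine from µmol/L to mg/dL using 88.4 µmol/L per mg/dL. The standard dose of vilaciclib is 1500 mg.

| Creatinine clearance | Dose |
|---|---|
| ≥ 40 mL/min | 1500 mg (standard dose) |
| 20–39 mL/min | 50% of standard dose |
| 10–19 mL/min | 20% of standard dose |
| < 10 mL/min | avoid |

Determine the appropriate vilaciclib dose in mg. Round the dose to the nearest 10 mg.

SCr = 295 / 88.4 = 3.337 mg/dL
CrCl = (140 − 60) × 44.1 / (72 × 3.337) × 0.85 = 3528.0 / 240.26 × 0.85 ≈ 12.5 mL/min
CrCl ≈ 12 mL/min → bracket 10–19 mL/min.
20% of 1500 mg = 300 mg

300 mg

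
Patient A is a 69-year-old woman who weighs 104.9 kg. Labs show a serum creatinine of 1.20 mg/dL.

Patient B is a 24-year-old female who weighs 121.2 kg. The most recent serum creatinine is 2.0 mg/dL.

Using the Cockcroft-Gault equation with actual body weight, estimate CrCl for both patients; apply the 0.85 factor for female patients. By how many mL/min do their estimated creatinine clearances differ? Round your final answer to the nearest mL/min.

Patient A: CrCl = (140 − 69) × 104.9 / (72 × 1.2) × 0.85 = 7447.9 / 86.40 × 0.85 ≈ 73.3 mL/min
Patient B: CrCl = (140 − 24) × 121.2 / (72 × 2) × 0.85 = 14059.2 / 144.00 × 0.85 ≈ 83.0 mL/min
|73.3 − 83.0| = 9.7 mL/min

10 mL/min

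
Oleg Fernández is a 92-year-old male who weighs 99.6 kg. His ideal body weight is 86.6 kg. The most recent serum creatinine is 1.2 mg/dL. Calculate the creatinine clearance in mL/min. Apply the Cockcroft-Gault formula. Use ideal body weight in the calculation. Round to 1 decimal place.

CrCl = (140 − 92) × 86.6 / (72 × 1.2) = 4156.8 / 86.40 ≈ 48.1 mL/min

48.1 mL/min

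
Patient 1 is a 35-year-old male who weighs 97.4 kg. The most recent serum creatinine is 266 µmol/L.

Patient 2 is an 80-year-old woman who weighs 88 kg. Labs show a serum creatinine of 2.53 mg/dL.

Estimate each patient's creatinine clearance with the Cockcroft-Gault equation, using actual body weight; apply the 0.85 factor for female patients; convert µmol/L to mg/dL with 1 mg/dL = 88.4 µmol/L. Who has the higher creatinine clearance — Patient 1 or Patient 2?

Patient 1

Patient 1: SCr = 266 / 88.4 = 3.009 mg/dL
Patient 1: CrCl = (140 − 35) × 97.4 / (72 × 3.009) = 10227.0 / 216.65 ≈ 47.2 mL/min
Patient 2: CrCl = (140 − 80) × 88 / (72 × 2.53) × 0.85 = 5280.0 / 182.16 × 0.85 ≈ 24.6 mL/min
47.2 vs 24.6 mL/min → Patient 1 is higher.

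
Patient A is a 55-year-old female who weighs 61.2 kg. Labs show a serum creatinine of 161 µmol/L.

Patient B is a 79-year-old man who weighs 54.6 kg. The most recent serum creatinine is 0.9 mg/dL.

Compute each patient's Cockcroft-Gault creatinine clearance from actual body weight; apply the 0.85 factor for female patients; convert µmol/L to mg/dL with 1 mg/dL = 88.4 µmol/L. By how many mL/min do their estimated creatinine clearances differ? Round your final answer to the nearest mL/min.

Patient A: SCr = 161 / 88.4 = 1.821 mg/dL
Patient A: CrCl = (140 − 55) × 61.2 / (72 × 1.821) × 0.85 = 5202.0 / 131.11 × 0.85 ≈ 33.7 mL/min
Patient B: CrCl = (140 − 79) × 54.6 / (72 × 0.9) = 3330.6 / 64.80 ≈ 51.4 mL/min
|33.7 − 51.4| = 17.7 mL/min

18 mL/min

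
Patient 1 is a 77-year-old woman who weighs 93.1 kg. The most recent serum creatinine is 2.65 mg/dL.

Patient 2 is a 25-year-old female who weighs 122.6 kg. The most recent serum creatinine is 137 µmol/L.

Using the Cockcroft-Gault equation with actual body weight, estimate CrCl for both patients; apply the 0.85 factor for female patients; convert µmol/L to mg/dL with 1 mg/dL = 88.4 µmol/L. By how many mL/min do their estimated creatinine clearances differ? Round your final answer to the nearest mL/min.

Patient 1: CrCl = (140 − 77) × 93.1 / (72 × 2.65) × 0.85 = 5865.3 / 190.80 × 0.85 ≈ 26.1 mL/min
Patient 2: SCr = 137 / 88.4 = 1.55 mg/dL
Patient 2: CrCl = (140 − 25) × 122.6 / (72 × 1.55) × 0.85 = 14099.0 / 111.60 × 0.85 ≈ 107.4 mL/min
|26.1 − 107.4| = 81.3 mL/min

81 mL/min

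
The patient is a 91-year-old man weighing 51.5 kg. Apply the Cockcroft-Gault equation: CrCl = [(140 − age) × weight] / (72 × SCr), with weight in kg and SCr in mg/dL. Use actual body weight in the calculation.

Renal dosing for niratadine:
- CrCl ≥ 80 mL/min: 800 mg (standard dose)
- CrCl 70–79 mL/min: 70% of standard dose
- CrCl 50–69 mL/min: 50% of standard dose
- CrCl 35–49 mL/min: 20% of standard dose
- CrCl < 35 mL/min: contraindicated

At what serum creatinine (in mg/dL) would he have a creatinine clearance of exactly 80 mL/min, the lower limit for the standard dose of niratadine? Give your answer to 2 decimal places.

0.44 mg/dL

Standard dose requires CrCl ≥ 80 mL/min.
Set (140 − 91) × 51.5 / (72 × SCr) = 80
SCr = (140 − 91) × 51.5 / (72 × 80) = 0.438 mg/dL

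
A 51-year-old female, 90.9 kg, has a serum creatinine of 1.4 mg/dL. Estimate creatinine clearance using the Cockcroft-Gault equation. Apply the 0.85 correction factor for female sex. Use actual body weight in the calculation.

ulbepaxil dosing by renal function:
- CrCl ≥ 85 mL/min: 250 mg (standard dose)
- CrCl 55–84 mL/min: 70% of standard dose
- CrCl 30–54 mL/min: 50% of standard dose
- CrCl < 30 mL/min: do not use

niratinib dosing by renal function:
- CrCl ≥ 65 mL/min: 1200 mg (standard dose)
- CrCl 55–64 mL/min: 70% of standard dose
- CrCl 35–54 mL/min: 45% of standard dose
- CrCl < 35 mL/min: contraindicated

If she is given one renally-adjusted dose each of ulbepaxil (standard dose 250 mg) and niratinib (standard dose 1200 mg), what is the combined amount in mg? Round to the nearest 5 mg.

1375 mg

CrCl = (140 − 51) × 90.9 / (72 × 1.4) × 0.85 = 8090.1 / 100.80 × 0.85 ≈ 68.2 mL/min
CrCl ≈ 68 mL/min.
ulbepaxil: 55–84 mL/min → 70% of 250 mg = 175 mg.
niratinib: ≥ 65 mL/min → 100% of 1200 mg = 1200 mg.
Total = 175 + 1200 = 1375 mg.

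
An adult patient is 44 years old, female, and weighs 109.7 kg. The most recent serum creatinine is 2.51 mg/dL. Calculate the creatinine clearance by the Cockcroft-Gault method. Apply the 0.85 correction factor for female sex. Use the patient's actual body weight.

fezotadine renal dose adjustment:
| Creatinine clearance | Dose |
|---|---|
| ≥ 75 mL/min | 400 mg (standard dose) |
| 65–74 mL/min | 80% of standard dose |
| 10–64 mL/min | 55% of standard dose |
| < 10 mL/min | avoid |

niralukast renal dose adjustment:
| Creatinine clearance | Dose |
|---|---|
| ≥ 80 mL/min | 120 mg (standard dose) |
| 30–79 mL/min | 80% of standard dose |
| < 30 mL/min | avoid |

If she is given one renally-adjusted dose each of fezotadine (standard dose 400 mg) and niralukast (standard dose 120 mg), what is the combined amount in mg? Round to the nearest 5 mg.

315 mg

CrCl = (140 − 44) × 109.7 / (72 × 2.51) × 0.85 = 10531.2 / 180.72 × 0.85 ≈ 49.5 mL/min
CrCl ≈ 50 mL/min.
fezotadine: 10–64 mL/min → 55% of 400 mg = 220 mg.
niralukast: 30–79 mL/min → 80% of 120 mg = 96 mg.
Total = 220 + 96 = 316 mg.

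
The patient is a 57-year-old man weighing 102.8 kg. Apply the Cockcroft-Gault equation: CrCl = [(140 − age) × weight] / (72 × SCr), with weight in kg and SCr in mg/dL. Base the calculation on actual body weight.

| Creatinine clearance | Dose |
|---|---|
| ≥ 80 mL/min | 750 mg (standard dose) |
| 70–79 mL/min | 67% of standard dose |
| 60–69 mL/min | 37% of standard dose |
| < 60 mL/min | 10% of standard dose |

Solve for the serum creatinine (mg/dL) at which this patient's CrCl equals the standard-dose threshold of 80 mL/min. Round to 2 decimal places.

Standard dose requires CrCl ≥ 80 mL/min.
Set (140 − 57) × 102.8 / (72 × SCr) = 80
SCr = (140 − 57) × 102.8 / (72 × 80) = 1.481 mg/dL

1.48 mg/dL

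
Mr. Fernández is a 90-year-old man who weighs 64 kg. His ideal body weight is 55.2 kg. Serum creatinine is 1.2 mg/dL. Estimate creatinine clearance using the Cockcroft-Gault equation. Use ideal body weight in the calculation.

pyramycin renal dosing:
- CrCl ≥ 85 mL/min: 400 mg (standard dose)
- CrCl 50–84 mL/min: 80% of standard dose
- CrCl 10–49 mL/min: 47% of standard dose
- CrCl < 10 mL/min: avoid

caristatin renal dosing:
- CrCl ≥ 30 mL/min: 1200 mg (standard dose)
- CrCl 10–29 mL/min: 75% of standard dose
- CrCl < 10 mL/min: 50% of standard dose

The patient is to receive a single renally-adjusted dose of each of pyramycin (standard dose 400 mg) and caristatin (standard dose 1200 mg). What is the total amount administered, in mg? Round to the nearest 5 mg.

1390 mg

CrCl = (140 − 90) × 55.2 / (72 × 1.2) = 2760.0 / 86.40 ≈ 31.9 mL/min
CrCl ≈ 32 mL/min.
pyramycin: 10–49 mL/min → 47% of 400 mg = 188 mg.
caristatin: ≥ 30 mL/min → 100% of 1200 mg = 1200 mg.
Total = 188 + 1200 = 1388 mg.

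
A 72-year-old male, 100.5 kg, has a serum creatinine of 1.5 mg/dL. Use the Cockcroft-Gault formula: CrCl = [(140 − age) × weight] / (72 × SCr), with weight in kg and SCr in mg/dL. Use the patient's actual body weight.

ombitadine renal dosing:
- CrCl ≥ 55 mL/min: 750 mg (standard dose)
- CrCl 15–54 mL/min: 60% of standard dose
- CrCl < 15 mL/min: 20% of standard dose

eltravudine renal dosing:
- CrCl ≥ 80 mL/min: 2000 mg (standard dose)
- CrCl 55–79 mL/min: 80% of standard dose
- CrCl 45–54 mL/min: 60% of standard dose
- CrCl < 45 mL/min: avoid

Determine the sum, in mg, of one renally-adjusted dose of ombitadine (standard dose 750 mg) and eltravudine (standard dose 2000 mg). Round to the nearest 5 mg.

2350 mg

CrCl = (140 − 72) × 100.5 / (72 × 1.5) = 6834.0 / 108.00 ≈ 63.3 mL/min
CrCl ≈ 63 mL/min.
ombitadine: ≥ 55 mL/min → 100% of 750 mg = 750 mg.
eltravudine: 55–79 mL/min → 80% of 2000 mg = 1600 mg.
Total = 750 + 1600 = 2350 mg.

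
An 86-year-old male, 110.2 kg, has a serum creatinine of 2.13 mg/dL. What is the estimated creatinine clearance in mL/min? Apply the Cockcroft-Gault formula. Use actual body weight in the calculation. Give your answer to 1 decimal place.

38.8 mL/min

CrCl = (140 − 86) × 110.2 / (72 × 2.13) = 5950.8 / 153.36 ≈ 38.8 mL/min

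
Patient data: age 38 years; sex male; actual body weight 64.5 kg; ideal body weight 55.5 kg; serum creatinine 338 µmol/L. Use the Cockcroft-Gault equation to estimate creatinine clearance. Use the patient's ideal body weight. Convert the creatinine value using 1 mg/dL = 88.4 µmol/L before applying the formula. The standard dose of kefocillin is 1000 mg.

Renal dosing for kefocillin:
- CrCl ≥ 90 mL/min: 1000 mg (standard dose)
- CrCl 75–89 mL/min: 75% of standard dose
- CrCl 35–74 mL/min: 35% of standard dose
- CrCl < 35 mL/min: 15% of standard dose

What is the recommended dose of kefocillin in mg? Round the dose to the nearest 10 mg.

SCr = 338 / 88.4 = 3.824 mg/dL
CrCl = (140 − 38) × 55.5 / (72 × 3.824) = 5661.0 / 275.33 ≈ 20.6 mL/min
CrCl ≈ 21 mL/min → bracket < 35 mL/min.
15% of 1000 mg = 150 mg

150 mg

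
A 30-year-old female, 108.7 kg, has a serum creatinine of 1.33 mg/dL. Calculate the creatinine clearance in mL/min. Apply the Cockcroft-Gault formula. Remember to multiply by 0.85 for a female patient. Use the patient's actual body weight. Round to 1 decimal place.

CrCl = (140 − 30) × 108.7 / (72 × 1.33) × 0.85 = 11957.0 / 95.76 × 0.85 ≈ 106.1 mL/min

106.1 mL/min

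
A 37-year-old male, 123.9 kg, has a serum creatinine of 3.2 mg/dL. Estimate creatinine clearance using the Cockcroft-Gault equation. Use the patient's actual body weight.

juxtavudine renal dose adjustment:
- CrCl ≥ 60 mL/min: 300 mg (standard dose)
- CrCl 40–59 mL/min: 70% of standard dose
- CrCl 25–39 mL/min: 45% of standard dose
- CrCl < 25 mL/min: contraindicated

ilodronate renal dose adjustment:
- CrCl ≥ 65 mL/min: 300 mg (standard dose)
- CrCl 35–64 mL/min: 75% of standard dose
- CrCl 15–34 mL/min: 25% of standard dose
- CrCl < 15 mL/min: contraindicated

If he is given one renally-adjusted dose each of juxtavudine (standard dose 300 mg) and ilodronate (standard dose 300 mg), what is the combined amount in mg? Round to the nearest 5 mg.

CrCl = (140 − 37) × 123.9 / (72 × 3.2) = 12761.7 / 230.40 ≈ 55.4 mL/min
CrCl ≈ 55 mL/min.
juxtavudine: 40–59 mL/min → 70% of 300 mg = 210 mg.
ilodronate: 35–64 mL/min → 75% of 300 mg = 225 mg.
Total = 210 + 225 = 435 mg.

435 mg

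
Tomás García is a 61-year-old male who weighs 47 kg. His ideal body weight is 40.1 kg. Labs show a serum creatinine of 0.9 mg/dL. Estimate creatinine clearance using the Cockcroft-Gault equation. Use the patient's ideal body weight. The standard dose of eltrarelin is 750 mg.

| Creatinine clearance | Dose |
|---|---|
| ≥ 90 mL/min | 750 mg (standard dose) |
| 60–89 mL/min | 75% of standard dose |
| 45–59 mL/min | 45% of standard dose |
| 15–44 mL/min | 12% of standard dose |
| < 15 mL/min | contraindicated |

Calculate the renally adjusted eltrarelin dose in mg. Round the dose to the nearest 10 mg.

CrCl = (140 − 61) × 40.1 / (72 × 0.9) = 3167.9 / 64.80 ≈ 48.9 mL/min
CrCl ≈ 49 mL/min → bracket 45–59 mL/min.
45% of 750 mg = 337.5 mg → 340 mg

340 mg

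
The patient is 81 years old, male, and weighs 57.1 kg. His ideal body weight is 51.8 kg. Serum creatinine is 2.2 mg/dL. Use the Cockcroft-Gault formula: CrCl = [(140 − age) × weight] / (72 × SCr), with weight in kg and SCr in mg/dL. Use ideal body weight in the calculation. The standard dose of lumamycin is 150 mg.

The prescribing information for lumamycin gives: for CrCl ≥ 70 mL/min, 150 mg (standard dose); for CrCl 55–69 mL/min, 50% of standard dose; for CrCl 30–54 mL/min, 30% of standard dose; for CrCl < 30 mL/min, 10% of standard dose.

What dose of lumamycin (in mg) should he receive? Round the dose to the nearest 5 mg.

15 mg

CrCl = (140 − 81) × 51.8 / (72 × 2.2) = 3056.2 / 158.40 ≈ 19.3 mL/min
CrCl ≈ 19 mL/min → bracket < 30 mL/min.
10% of 150 mg = 15 mg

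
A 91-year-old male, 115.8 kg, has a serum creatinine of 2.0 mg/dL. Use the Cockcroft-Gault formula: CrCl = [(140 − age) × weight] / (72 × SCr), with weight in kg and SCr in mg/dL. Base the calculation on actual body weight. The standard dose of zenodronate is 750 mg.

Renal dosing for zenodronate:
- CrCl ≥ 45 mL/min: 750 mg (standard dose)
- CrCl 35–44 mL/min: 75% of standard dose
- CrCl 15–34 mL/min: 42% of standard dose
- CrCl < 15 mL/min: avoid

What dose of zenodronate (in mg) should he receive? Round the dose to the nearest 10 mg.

CrCl = (140 − 91) × 115.8 / (72 × 2) = 5674.2 / 144.00 ≈ 39.4 mL/min
CrCl ≈ 39 mL/min → bracket 35–44 mL/min.
75% of 750 mg = 562.5 mg → 560 mg

560 mg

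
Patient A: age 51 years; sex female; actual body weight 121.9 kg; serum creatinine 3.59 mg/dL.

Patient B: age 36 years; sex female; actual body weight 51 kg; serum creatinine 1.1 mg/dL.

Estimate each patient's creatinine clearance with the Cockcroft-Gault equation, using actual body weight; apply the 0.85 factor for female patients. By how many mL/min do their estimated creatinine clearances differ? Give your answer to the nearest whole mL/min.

Patient A: CrCl = (140 − 51) × 121.9 / (72 × 3.59) × 0.85 = 10849.1 / 258.48 × 0.85 ≈ 35.7 mL/min
Patient B: CrCl = (140 − 36) × 51 / (72 × 1.1) × 0.85 = 5304.0 / 79.20 × 0.85 ≈ 56.9 mL/min
|35.7 − 56.9| = 21.2 mL/min

21 mL/min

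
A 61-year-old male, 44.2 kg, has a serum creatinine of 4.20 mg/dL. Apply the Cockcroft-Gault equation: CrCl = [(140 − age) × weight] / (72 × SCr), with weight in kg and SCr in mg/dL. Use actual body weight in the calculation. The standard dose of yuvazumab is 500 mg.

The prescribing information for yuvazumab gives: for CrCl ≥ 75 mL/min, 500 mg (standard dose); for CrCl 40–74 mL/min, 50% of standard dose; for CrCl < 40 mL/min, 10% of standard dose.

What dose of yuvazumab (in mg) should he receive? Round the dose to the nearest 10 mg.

CrCl = (140 − 61) × 44.2 / (72 × 4.2) = 3491.8 / 302.40 ≈ 11.5 mL/min
CrCl ≈ 12 mL/min → bracket < 40 mL/min.
10% of 500 mg = 50 mg

50 mg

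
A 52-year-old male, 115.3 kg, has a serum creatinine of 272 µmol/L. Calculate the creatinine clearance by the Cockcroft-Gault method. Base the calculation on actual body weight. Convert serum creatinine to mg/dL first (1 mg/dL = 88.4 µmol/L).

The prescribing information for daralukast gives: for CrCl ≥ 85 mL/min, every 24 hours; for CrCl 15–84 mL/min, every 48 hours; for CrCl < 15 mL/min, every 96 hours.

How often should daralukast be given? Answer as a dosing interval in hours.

SCr = 272 / 88.4 = 3.077 mg/dL
CrCl = (140 − 52) × 115.3 / (72 × 3.077) = 10146.4 / 221.54 ≈ 45.8 mL/min
CrCl ≈ 46 mL/min → bracket 15–84 mL/min → every 48 hours.

every 48 hours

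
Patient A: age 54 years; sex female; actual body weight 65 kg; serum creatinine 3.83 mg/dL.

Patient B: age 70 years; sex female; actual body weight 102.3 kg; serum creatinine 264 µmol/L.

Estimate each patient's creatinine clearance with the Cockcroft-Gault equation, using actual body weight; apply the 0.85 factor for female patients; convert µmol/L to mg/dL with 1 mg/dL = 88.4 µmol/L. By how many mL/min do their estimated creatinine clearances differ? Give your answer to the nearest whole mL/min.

Patient A: CrCl = (140 − 54) × 65 / (72 × 3.83) × 0.85 = 5590.0 / 275.76 × 0.85 ≈ 17.2 mL/min
Patient B: SCr = 264 / 88.4 = 2.986 mg/dL
Patient B: CrCl = (140 − 70) × 102.3 / (72 × 2.986) × 0.85 = 7161.0 / 214.99 × 0.85 ≈ 28.3 mL/min
|17.2 − 28.3| = 11.1 mL/min

11 mL/min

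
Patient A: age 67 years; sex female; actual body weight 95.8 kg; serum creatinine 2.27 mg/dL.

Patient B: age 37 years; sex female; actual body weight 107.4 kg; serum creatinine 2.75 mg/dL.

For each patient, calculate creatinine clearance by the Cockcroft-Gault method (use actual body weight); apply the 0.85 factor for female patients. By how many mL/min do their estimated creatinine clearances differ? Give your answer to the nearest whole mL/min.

Patient A: CrCl = (140 − 67) × 95.8 / (72 × 2.27) × 0.85 = 6993.4 / 163.44 × 0.85 ≈ 36.4 mL/min
Patient B: CrCl = (140 − 37) × 107.4 / (72 × 2.75) × 0.85 = 11062.2 / 198.00 × 0.85 ≈ 47.5 mL/min
|36.4 − 47.5| = 11.1 mL/min

11 mL/min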